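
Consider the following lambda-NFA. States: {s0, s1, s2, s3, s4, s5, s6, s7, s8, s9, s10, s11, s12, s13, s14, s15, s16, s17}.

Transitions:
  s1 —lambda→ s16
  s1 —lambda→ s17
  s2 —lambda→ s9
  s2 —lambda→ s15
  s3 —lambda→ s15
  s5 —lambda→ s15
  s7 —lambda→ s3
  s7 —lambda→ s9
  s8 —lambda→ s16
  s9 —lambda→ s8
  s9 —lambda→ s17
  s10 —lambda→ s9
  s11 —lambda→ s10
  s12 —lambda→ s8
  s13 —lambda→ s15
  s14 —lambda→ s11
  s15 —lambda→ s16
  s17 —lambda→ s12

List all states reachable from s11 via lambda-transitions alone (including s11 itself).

{s8, s9, s10, s11, s12, s16, s17}

Start with {s11}.
From s11 via lambda: add s10.
From s10 via lambda: add s9.
From s9 via lambda: add s8, s17.
From s8 via lambda: add s16.
From s17 via lambda: add s12.
No new states can be added; the closed set is {s8, s9, s10, s11, s12, s16, s17}.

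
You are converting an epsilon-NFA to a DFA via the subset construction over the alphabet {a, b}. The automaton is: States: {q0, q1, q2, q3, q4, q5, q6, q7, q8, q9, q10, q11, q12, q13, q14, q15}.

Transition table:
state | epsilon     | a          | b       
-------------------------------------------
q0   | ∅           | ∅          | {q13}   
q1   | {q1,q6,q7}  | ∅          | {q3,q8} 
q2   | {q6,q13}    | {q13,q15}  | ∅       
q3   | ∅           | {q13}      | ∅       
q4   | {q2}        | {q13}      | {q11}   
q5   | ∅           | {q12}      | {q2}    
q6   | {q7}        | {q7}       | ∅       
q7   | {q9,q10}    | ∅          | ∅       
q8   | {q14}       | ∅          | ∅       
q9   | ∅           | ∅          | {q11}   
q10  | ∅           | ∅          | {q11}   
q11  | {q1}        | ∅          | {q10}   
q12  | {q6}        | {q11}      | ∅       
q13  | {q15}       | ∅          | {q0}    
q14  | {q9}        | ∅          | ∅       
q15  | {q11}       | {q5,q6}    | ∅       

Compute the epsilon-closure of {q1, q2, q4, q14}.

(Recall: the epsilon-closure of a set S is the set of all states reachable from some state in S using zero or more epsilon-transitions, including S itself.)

{q1, q2, q4, q6, q7, q9, q10, q11, q13, q14, q15}

Start with {q1, q2, q4, q14}.
From q1 via epsilon: add q6, q7.
From q2 via epsilon: add q13.
From q14 via epsilon: add q9.
From q7 via epsilon: add q10.
From q13 via epsilon: add q15.
From q15 via epsilon: add q11.
No new states can be added; the closed set is {q1, q2, q4, q6, q7, q9, q10, q11, q13, q14, q15}.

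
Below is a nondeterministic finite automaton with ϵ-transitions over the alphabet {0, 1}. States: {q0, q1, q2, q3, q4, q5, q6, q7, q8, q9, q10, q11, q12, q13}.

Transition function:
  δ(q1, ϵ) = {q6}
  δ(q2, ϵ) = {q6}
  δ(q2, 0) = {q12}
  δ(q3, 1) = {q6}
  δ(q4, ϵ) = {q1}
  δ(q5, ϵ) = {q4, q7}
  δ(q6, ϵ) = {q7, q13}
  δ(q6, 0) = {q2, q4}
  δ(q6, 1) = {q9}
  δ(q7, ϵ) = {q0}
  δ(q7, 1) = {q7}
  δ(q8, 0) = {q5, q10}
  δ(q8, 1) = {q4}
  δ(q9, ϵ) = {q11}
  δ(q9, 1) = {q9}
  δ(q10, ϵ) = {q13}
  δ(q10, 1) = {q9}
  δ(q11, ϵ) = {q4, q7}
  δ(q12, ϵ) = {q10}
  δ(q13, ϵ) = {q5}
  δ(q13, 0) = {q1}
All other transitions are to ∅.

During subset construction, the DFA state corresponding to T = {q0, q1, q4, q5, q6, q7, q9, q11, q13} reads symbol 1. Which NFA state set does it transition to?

q6 on 1 → {q9}.
q7 on 1 → {q7}.
q9 on 1 → {q9}.
No 1-transition from q0, q1, q4, q5, q11, q13.
Union after reading 1: {q7, q9}.
Now take the ϵ-closure:
From q7 via ϵ: add q0.
From q9 via ϵ: add q11.
From q11 via ϵ: add q4.
From q4 via ϵ: add q1.
From q1 via ϵ: add q6.
From q6 via ϵ: add q13.
From q13 via ϵ: add q5.
No new states can be added; the closed set is {q0, q1, q4, q5, q6, q7, q9, q11, q13}.

{q0, q1, q4, q5, q6, q7, q9, q11, q13}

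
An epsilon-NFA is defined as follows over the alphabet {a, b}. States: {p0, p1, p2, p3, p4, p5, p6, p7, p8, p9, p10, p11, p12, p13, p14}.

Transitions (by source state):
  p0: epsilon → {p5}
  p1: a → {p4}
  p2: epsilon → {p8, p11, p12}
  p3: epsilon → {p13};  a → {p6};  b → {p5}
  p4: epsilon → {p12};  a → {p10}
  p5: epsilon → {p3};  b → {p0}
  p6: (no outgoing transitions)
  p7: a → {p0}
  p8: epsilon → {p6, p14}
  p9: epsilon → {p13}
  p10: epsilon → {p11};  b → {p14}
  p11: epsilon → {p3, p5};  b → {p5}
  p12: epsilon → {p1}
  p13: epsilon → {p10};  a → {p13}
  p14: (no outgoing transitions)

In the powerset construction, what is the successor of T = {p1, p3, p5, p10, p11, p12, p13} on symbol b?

{p0, p3, p5, p10, p11, p13, p14}

p3 on b → {p5}.
p5 on b → {p0}.
p10 on b → {p14}.
p11 on b → {p5}.
No b-transition from p1, p12, p13.
Union after reading b: {p0, p5, p14}.
Now take the epsilon-closure:
From p5 via epsilon: add p3.
From p3 via epsilon: add p13.
From p13 via epsilon: add p10.
From p10 via epsilon: add p11.
No new states can be added; the closed set is {p0, p3, p5, p10, p11, p13, p14}.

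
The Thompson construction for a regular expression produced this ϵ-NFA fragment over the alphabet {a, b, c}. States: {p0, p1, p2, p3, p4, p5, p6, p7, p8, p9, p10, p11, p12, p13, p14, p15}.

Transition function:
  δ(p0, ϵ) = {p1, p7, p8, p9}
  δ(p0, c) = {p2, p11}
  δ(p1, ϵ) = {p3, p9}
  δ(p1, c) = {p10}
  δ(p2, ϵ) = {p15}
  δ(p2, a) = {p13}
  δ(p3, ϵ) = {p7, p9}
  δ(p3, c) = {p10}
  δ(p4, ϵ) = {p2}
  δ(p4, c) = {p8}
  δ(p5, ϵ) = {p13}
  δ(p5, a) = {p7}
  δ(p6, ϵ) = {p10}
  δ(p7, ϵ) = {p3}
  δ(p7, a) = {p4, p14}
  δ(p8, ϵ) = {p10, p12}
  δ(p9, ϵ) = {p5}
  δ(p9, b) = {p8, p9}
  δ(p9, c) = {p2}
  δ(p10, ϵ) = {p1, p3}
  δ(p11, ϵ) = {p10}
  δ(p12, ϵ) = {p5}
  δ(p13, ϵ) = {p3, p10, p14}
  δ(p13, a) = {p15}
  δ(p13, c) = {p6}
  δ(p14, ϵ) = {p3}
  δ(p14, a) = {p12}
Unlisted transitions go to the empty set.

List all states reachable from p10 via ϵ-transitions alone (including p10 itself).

Start with {p10}.
From p10 via ϵ: add p1, p3.
From p1 via ϵ: add p9.
From p3 via ϵ: add p7.
From p9 via ϵ: add p5.
From p5 via ϵ: add p13.
From p13 via ϵ: add p14.
No new states can be added; the closed set is {p1, p3, p5, p7, p9, p10, p13, p14}.

{p1, p3, p5, p7, p9, p10, p13, p14}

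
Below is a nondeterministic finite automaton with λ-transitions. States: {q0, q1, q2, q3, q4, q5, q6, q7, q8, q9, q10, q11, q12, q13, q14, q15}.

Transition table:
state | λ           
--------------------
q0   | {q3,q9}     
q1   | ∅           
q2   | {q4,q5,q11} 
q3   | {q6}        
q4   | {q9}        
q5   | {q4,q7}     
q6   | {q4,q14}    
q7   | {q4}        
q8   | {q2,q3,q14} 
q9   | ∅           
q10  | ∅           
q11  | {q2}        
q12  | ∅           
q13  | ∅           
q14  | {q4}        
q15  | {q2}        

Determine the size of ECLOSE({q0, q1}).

Start with {q0, q1}.
From q0 via λ: add q3, q9.
From q3 via λ: add q6.
From q6 via λ: add q4, q14.
λ-closure = {q0, q1, q3, q4, q6, q9, q14}, which has 7 states.

7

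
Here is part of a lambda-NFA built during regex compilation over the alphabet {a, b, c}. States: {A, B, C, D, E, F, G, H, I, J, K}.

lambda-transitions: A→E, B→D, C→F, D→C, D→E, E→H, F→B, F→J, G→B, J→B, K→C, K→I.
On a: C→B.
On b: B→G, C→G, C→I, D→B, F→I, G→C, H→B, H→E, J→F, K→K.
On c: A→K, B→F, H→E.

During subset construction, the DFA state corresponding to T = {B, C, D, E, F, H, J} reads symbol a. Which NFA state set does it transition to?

{B, C, D, E, F, H, J}

C on a → {B}.
No a-transition from B, D, E, F, H, J.
Union after reading a: {B}.
Now take the lambda-closure:
From B via lambda: add D.
From D via lambda: add C, E.
From C via lambda: add F.
From E via lambda: add H.
From F via lambda: add J.
No new states can be added; the closed set is {B, C, D, E, F, H, J}.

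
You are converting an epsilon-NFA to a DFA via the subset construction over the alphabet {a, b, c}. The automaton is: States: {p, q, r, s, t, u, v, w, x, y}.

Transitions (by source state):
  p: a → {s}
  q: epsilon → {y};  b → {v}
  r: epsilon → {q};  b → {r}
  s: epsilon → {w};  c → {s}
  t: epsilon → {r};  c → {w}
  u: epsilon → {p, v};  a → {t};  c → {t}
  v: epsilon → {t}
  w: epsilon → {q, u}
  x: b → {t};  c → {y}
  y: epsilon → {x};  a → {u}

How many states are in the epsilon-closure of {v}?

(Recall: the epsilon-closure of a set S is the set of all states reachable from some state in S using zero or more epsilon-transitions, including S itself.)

Start with {v}.
From v via epsilon: add t.
From t via epsilon: add r.
From r via epsilon: add q.
From q via epsilon: add y.
From y via epsilon: add x.
epsilon-closure = {q, r, t, v, x, y}, which has 6 states.

6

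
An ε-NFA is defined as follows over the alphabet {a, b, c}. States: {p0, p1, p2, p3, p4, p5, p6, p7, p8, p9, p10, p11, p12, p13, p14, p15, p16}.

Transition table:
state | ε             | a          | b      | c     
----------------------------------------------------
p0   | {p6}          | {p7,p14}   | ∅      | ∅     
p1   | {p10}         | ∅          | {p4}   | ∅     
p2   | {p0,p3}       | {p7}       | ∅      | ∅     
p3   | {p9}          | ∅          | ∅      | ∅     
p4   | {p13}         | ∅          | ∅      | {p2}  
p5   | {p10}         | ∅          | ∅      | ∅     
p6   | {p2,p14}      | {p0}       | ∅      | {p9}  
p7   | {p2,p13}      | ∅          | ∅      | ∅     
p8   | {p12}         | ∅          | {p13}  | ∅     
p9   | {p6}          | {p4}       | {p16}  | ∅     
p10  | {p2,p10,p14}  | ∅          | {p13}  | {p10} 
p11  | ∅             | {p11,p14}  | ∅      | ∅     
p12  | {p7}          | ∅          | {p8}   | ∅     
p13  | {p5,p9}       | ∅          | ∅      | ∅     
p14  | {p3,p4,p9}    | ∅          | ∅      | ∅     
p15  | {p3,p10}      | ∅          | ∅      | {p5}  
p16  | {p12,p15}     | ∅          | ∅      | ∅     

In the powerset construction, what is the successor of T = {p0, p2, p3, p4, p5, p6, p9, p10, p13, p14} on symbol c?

{p0, p2, p3, p4, p5, p6, p9, p10, p13, p14}

p4 on c → {p2}.
p6 on c → {p9}.
p10 on c → {p10}.
No c-transition from p0, p2, p3, p5, p9, p13, p14.
Union after reading c: {p2, p9, p10}.
Now take the ε-closure:
From p2 via ε: add p0, p3.
From p9 via ε: add p6.
From p10 via ε: add p14.
From p14 via ε: add p4.
From p4 via ε: add p13.
From p13 via ε: add p5.
No new states can be added; the closed set is {p0, p2, p3, p4, p5, p6, p9, p10, p13, p14}.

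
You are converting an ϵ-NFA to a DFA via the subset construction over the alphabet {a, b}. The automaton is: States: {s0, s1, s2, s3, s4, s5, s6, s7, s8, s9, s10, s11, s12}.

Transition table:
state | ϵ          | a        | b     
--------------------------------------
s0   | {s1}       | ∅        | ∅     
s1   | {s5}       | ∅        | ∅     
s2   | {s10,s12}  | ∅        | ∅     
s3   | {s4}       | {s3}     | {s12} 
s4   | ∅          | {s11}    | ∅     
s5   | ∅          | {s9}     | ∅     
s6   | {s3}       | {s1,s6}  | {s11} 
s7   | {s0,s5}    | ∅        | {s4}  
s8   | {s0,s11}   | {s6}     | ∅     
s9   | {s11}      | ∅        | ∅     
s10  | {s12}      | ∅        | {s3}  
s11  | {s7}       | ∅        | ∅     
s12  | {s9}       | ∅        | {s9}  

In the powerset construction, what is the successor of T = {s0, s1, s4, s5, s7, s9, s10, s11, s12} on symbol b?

s7 on b → {s4}.
s10 on b → {s3}.
s12 on b → {s9}.
No b-transition from s0, s1, s4, s5, s9, s11.
Union after reading b: {s3, s4, s9}.
Now take the ϵ-closure:
From s9 via ϵ: add s11.
From s11 via ϵ: add s7.
From s7 via ϵ: add s0, s5.
From s0 via ϵ: add s1.
No new states can be added; the closed set is {s0, s1, s3, s4, s5, s7, s9, s11}.

{s0, s1, s3, s4, s5, s7, s9, s11}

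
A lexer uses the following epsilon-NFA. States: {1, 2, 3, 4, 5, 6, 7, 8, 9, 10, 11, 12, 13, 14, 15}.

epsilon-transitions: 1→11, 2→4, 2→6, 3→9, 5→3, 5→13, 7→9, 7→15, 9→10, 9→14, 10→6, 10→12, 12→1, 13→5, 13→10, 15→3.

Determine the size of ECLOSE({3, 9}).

8

Start with {3, 9}.
From 9 via epsilon: add 10, 14.
From 10 via epsilon: add 6, 12.
From 12 via epsilon: add 1.
From 1 via epsilon: add 11.
epsilon-closure = {1, 3, 6, 9, 10, 11, 12, 14}, which has 8 states.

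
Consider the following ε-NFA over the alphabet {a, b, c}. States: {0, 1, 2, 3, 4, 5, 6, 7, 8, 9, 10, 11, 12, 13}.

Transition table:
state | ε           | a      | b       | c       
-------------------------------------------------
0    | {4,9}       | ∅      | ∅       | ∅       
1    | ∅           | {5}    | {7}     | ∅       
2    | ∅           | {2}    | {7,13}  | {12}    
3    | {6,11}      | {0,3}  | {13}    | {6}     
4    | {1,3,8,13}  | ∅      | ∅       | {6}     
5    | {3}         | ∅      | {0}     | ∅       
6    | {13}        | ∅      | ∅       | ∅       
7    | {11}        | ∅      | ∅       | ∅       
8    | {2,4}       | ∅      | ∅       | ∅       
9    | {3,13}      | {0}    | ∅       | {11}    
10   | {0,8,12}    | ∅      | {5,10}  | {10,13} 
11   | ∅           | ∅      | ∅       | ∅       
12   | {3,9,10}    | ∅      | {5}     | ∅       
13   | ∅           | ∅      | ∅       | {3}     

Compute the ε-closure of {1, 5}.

Start with {1, 5}.
From 5 via ε: add 3.
From 3 via ε: add 6, 11.
From 6 via ε: add 13.
No new states can be added; the closed set is {1, 3, 5, 6, 11, 13}.

{1, 3, 5, 6, 11, 13}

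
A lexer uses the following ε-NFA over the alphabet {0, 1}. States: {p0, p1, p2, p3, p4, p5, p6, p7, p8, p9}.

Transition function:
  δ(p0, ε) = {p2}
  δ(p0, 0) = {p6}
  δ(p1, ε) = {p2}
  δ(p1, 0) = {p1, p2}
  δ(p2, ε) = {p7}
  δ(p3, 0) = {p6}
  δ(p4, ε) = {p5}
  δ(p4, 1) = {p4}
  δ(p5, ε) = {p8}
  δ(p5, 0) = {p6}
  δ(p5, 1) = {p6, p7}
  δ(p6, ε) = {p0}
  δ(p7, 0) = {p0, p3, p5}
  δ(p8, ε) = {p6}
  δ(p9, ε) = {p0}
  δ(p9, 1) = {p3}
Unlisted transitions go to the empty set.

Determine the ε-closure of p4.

Start with {p4}.
From p4 via ε: add p5.
From p5 via ε: add p8.
From p8 via ε: add p6.
From p6 via ε: add p0.
From p0 via ε: add p2.
From p2 via ε: add p7.
No new states can be added; the closed set is {p0, p2, p4, p5, p6, p7, p8}.

{p0, p2, p4, p5, p6, p7, p8}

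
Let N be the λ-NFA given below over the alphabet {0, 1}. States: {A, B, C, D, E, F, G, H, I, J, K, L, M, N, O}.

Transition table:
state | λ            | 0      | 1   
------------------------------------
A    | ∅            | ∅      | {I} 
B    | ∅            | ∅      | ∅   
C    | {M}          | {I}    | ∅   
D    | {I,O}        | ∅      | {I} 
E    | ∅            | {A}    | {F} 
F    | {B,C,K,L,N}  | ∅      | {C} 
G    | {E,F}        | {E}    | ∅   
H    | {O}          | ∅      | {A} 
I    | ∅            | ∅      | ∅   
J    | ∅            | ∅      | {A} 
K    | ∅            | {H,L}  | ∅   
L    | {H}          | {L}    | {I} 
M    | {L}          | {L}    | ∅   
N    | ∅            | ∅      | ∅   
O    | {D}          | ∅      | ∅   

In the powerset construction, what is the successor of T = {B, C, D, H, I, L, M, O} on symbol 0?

C on 0 → {I}.
L on 0 → {L}.
M on 0 → {L}.
No 0-transition from B, D, H, I, O.
Union after reading 0: {I, L}.
Now take the λ-closure:
From L via λ: add H.
From H via λ: add O.
From O via λ: add D.
No new states can be added; the closed set is {D, H, I, L, O}.

{D, H, I, L, O}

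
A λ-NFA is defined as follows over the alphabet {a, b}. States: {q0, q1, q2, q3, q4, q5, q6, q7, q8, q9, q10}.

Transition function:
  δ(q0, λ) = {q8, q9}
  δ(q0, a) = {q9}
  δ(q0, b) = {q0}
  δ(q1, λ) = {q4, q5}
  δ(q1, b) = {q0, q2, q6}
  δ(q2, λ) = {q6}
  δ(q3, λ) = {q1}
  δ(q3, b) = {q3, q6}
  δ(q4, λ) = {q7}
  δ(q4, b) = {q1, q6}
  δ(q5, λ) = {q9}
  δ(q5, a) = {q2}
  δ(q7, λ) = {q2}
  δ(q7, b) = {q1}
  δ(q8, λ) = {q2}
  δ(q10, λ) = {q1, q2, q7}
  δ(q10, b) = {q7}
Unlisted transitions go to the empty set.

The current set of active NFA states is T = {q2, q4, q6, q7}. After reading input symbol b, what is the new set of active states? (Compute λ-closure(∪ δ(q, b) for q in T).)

{q1, q2, q4, q5, q6, q7, q9}

q4 on b → {q1, q6}.
q7 on b → {q1}.
No b-transition from q2, q6.
Union after reading b: {q1, q6}.
Now take the λ-closure:
From q1 via λ: add q4, q5.
From q4 via λ: add q7.
From q5 via λ: add q9.
From q7 via λ: add q2.
No new states can be added; the closed set is {q1, q2, q4, q5, q6, q7, q9}.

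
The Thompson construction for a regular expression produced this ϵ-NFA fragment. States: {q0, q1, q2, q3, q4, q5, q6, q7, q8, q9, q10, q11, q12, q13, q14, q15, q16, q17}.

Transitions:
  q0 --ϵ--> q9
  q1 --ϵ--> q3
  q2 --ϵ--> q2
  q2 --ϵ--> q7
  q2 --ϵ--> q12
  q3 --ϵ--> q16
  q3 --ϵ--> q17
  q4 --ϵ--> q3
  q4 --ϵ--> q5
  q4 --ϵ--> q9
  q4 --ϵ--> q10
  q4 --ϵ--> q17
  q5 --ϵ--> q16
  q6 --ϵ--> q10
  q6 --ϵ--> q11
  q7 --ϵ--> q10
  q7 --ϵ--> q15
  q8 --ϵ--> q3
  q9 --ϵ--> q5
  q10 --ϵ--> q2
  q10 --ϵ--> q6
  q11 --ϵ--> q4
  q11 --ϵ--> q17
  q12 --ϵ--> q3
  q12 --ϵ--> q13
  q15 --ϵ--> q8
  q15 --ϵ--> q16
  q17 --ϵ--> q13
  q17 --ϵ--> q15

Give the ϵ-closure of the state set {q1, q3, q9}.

{q1, q3, q5, q8, q9, q13, q15, q16, q17}

Start with {q1, q3, q9}.
From q3 via ϵ: add q16, q17.
From q9 via ϵ: add q5.
From q17 via ϵ: add q13, q15.
From q15 via ϵ: add q8.
No new states can be added; the closed set is {q1, q3, q5, q8, q9, q13, q15, q16, q17}.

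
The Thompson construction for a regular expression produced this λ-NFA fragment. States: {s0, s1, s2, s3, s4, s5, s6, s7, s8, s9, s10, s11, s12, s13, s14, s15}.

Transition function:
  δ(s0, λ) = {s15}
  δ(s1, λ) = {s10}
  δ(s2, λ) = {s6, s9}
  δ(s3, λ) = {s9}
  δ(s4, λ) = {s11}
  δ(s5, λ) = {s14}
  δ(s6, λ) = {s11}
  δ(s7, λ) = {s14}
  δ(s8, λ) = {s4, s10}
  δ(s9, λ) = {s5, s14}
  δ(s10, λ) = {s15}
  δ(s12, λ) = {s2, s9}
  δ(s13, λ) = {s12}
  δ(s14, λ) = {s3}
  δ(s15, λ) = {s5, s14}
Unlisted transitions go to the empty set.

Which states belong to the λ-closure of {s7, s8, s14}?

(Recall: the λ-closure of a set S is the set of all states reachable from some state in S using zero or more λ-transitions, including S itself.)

{s3, s4, s5, s7, s8, s9, s10, s11, s14, s15}

Start with {s7, s8, s14}.
From s8 via λ: add s4, s10.
From s14 via λ: add s3.
From s3 via λ: add s9.
From s4 via λ: add s11.
From s10 via λ: add s15.
From s9 via λ: add s5.
No new states can be added; the closed set is {s3, s4, s5, s7, s8, s9, s10, s11, s14, s15}.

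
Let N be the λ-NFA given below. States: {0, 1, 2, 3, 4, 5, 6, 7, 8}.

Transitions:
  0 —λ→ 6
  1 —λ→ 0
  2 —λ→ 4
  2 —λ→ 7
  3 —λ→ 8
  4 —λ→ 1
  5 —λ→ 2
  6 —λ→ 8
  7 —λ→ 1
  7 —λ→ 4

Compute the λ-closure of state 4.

Start with {4}.
From 4 via λ: add 1.
From 1 via λ: add 0.
From 0 via λ: add 6.
From 6 via λ: add 8.
No new states can be added; the closed set is {0, 1, 4, 6, 8}.

{0, 1, 4, 6, 8}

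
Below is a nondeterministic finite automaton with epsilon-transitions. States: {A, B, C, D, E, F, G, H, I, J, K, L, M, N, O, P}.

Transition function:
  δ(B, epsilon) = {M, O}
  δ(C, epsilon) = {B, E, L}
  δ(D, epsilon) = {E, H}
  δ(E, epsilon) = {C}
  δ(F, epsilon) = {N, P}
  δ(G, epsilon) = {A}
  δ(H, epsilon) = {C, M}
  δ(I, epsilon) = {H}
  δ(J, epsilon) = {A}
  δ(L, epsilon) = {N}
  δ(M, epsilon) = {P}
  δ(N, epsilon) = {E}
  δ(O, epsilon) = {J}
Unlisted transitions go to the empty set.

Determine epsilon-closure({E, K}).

{A, B, C, E, J, K, L, M, N, O, P}

Start with {E, K}.
From E via epsilon: add C.
From C via epsilon: add B, L.
From B via epsilon: add M, O.
From L via epsilon: add N.
From M via epsilon: add P.
From O via epsilon: add J.
From J via epsilon: add A.
No new states can be added; the closed set is {A, B, C, E, J, K, L, M, N, O, P}.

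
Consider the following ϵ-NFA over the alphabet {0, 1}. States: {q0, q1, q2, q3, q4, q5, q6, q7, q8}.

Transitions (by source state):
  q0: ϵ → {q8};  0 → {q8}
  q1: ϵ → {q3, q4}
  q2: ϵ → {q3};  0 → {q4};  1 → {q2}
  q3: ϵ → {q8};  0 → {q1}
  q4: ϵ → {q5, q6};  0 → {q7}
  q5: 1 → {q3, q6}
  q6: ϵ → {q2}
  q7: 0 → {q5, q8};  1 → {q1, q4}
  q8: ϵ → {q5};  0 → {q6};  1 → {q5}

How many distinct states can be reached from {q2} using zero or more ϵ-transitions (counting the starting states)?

4

Start with {q2}.
From q2 via ϵ: add q3.
From q3 via ϵ: add q8.
From q8 via ϵ: add q5.
ϵ-closure = {q2, q3, q5, q8}, which has 4 states.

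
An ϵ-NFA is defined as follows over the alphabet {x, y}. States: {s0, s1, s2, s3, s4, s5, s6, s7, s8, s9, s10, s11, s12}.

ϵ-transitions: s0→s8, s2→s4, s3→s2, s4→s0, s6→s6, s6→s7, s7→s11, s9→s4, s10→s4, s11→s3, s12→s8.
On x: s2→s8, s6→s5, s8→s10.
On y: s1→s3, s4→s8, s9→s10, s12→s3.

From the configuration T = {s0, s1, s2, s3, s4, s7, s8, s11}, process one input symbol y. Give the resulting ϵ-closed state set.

s1 on y → {s3}.
s4 on y → {s8}.
No y-transition from s0, s2, s3, s7, s8, s11.
Union after reading y: {s3, s8}.
Now take the ϵ-closure:
From s3 via ϵ: add s2.
From s2 via ϵ: add s4.
From s4 via ϵ: add s0.
No new states can be added; the closed set is {s0, s2, s3, s4, s8}.

{s0, s2, s3, s4, s8}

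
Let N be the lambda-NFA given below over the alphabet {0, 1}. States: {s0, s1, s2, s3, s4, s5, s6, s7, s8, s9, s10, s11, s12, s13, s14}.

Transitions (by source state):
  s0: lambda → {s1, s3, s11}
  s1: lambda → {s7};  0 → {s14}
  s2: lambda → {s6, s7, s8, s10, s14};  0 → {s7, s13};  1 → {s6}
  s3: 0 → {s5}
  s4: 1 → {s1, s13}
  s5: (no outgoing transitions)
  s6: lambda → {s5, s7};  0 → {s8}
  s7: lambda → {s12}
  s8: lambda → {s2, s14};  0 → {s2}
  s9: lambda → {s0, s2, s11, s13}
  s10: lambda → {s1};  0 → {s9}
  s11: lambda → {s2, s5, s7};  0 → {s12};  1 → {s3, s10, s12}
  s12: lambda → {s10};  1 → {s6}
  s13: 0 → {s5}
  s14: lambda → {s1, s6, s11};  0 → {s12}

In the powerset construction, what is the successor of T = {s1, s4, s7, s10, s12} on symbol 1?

s4 on 1 → {s1, s13}.
s12 on 1 → {s6}.
No 1-transition from s1, s7, s10.
Union after reading 1: {s1, s6, s13}.
Now take the lambda-closure:
From s1 via lambda: add s7.
From s6 via lambda: add s5.
From s7 via lambda: add s12.
From s12 via lambda: add s10.
No new states can be added; the closed set is {s1, s5, s6, s7, s10, s12, s13}.

{s1, s5, s6, s7, s10, s12, s13}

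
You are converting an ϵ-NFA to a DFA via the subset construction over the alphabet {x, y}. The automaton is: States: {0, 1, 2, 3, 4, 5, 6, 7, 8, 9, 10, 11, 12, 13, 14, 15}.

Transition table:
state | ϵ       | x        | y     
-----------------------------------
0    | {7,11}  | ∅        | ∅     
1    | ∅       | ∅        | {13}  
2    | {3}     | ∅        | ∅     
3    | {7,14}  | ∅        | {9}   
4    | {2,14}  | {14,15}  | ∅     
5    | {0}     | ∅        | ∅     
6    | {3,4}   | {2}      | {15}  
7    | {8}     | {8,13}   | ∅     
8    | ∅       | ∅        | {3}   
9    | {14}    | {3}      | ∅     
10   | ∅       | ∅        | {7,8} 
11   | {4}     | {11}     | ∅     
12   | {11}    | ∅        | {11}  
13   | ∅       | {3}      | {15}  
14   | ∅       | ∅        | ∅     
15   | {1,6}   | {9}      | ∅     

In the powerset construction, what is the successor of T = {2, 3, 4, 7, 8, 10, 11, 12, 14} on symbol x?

4 on x → {14, 15}.
7 on x → {8, 13}.
11 on x → {11}.
No x-transition from 2, 3, 8, 10, 12, 14.
Union after reading x: {8, 11, 13, 14, 15}.
Now take the ϵ-closure:
From 11 via ϵ: add 4.
From 15 via ϵ: add 1, 6.
From 4 via ϵ: add 2.
From 6 via ϵ: add 3.
From 3 via ϵ: add 7.
No new states can be added; the closed set is {1, 2, 3, 4, 6, 7, 8, 11, 13, 14, 15}.

{1, 2, 3, 4, 6, 7, 8, 11, 13, 14, 15}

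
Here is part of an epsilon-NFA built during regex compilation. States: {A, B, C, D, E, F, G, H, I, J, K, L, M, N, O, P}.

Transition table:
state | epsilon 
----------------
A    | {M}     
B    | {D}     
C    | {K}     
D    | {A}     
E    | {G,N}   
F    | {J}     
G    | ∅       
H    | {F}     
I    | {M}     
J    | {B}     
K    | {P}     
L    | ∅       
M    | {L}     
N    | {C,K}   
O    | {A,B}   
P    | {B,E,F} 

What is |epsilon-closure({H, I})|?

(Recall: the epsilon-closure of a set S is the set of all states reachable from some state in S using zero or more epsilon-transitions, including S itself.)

9

Start with {H, I}.
From H via epsilon: add F.
From I via epsilon: add M.
From F via epsilon: add J.
From M via epsilon: add L.
From J via epsilon: add B.
From B via epsilon: add D.
From D via epsilon: add A.
epsilon-closure = {A, B, D, F, H, I, J, L, M}, which has 9 states.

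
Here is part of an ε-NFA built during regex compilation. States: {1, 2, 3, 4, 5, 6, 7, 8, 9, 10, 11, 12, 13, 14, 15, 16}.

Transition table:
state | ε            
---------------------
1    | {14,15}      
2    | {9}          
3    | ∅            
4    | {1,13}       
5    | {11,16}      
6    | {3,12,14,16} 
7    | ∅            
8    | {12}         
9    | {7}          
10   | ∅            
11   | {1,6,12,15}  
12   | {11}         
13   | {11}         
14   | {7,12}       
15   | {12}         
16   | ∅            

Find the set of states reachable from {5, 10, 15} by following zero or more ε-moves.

{1, 3, 5, 6, 7, 10, 11, 12, 14, 15, 16}

Start with {5, 10, 15}.
From 5 via ε: add 11, 16.
From 15 via ε: add 12.
From 11 via ε: add 1, 6.
From 1 via ε: add 14.
From 6 via ε: add 3.
From 14 via ε: add 7.
No new states can be added; the closed set is {1, 3, 5, 6, 7, 10, 11, 12, 14, 15, 16}.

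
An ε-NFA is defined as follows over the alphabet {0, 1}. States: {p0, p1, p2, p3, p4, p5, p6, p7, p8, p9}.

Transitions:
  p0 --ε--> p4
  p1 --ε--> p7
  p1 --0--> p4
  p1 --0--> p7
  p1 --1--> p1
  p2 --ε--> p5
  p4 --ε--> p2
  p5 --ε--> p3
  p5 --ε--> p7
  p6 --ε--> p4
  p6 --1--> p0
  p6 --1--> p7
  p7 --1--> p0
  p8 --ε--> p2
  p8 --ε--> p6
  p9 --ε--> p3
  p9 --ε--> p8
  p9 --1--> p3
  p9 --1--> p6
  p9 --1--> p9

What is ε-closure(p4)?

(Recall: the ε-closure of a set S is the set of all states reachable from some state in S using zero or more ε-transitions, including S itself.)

Start with {p4}.
From p4 via ε: add p2.
From p2 via ε: add p5.
From p5 via ε: add p3, p7.
No new states can be added; the closed set is {p2, p3, p4, p5, p7}.

{p2, p3, p4, p5, p7}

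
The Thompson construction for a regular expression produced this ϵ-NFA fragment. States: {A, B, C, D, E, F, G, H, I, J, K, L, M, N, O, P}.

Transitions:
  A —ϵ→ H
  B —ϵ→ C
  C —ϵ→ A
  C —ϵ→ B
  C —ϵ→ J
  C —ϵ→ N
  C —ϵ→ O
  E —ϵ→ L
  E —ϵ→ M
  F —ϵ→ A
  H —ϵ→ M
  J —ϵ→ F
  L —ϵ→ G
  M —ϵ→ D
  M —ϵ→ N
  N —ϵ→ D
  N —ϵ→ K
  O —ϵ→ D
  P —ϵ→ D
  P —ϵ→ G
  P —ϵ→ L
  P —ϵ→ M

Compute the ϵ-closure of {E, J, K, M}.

Start with {E, J, K, M}.
From E via ϵ: add L.
From J via ϵ: add F.
From M via ϵ: add D, N.
From F via ϵ: add A.
From L via ϵ: add G.
From A via ϵ: add H.
No new states can be added; the closed set is {A, D, E, F, G, H, J, K, L, M, N}.

{A, D, E, F, G, H, J, K, L, M, N}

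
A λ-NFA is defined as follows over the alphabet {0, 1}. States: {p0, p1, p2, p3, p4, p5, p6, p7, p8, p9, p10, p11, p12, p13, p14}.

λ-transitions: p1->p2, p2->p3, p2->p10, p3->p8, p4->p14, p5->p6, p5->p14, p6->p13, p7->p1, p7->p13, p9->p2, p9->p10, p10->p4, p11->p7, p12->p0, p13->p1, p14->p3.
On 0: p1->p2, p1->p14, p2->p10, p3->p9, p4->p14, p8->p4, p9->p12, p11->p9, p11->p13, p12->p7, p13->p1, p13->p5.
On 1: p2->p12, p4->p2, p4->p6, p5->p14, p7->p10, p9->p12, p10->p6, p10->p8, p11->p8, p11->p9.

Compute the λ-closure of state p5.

Start with {p5}.
From p5 via λ: add p6, p14.
From p6 via λ: add p13.
From p14 via λ: add p3.
From p3 via λ: add p8.
From p13 via λ: add p1.
From p1 via λ: add p2.
From p2 via λ: add p10.
From p10 via λ: add p4.
No new states can be added; the closed set is {p1, p2, p3, p4, p5, p6, p8, p10, p13, p14}.

{p1, p2, p3, p4, p5, p6, p8, p10, p13, p14}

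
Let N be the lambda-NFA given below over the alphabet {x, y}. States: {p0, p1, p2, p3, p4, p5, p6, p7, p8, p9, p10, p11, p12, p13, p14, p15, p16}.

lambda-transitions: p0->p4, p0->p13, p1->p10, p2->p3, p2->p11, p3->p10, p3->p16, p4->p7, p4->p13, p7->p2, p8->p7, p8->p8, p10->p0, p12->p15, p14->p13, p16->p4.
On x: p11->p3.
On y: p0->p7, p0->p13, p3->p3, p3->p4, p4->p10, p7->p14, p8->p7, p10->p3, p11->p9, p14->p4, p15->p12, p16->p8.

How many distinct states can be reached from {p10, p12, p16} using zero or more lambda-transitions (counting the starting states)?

11

Start with {p10, p12, p16}.
From p10 via lambda: add p0.
From p12 via lambda: add p15.
From p16 via lambda: add p4.
From p0 via lambda: add p13.
From p4 via lambda: add p7.
From p7 via lambda: add p2.
From p2 via lambda: add p3, p11.
lambda-closure = {p0, p2, p3, p4, p7, p10, p11, p12, p13, p15, p16}, which has 11 states.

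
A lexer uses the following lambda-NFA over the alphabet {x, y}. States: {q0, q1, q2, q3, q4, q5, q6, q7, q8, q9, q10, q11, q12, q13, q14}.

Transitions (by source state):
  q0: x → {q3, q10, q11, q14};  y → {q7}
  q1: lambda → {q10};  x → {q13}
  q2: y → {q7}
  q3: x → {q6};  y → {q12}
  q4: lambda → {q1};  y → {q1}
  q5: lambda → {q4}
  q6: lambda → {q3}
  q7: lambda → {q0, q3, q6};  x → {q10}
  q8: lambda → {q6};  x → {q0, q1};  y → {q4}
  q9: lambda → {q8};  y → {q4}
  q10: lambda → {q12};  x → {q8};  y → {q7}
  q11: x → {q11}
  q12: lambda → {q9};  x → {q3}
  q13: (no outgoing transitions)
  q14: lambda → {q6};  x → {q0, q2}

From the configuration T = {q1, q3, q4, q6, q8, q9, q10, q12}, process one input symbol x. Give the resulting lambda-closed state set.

q1 on x → {q13}.
q3 on x → {q6}.
q8 on x → {q0, q1}.
q10 on x → {q8}.
q12 on x → {q3}.
No x-transition from q4, q6, q9.
Union after reading x: {q0, q1, q3, q6, q8, q13}.
Now take the lambda-closure:
From q1 via lambda: add q10.
From q10 via lambda: add q12.
From q12 via lambda: add q9.
No new states can be added; the closed set is {q0, q1, q3, q6, q8, q9, q10, q12, q13}.

{q0, q1, q3, q6, q8, q9, q10, q12, q13}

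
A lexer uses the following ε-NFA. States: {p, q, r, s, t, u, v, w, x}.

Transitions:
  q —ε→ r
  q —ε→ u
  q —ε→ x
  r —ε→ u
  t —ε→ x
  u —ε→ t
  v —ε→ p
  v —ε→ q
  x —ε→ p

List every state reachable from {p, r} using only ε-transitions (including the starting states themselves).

{p, r, t, u, x}

Start with {p, r}.
From r via ε: add u.
From u via ε: add t.
From t via ε: add x.
No new states can be added; the closed set is {p, r, t, u, x}.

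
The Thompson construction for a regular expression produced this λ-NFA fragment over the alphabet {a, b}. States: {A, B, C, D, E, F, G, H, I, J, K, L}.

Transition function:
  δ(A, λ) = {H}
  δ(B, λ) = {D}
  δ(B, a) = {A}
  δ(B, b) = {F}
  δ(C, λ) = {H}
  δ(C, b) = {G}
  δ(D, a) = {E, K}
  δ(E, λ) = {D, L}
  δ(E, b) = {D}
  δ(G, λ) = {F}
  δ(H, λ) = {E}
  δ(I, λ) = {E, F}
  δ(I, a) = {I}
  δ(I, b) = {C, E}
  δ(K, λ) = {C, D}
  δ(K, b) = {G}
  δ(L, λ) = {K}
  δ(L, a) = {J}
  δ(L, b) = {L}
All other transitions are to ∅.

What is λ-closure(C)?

Start with {C}.
From C via λ: add H.
From H via λ: add E.
From E via λ: add D, L.
From L via λ: add K.
No new states can be added; the closed set is {C, D, E, H, K, L}.

{C, D, E, H, K, L}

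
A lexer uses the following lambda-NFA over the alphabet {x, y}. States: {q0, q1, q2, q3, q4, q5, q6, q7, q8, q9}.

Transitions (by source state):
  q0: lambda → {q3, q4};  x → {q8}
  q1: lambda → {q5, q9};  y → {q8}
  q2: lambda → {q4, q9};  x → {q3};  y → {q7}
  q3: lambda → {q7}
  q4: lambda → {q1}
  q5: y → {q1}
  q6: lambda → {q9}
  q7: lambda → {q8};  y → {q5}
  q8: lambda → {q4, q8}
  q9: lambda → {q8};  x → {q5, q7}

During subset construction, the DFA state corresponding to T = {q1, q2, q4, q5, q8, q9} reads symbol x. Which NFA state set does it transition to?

{q1, q3, q4, q5, q7, q8, q9}

q2 on x → {q3}.
q9 on x → {q5, q7}.
No x-transition from q1, q4, q5, q8.
Union after reading x: {q3, q5, q7}.
Now take the lambda-closure:
From q7 via lambda: add q8.
From q8 via lambda: add q4.
From q4 via lambda: add q1.
From q1 via lambda: add q9.
No new states can be added; the closed set is {q1, q3, q4, q5, q7, q8, q9}.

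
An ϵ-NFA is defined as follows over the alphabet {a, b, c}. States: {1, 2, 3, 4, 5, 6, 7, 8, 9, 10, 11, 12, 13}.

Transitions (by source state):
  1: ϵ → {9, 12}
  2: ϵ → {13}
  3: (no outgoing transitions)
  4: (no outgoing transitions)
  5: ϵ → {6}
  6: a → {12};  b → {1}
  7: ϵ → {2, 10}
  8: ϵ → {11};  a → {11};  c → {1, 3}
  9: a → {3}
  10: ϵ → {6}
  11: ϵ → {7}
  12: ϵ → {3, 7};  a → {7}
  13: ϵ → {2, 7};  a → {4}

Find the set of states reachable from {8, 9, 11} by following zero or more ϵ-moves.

{2, 6, 7, 8, 9, 10, 11, 13}

Start with {8, 9, 11}.
From 11 via ϵ: add 7.
From 7 via ϵ: add 2, 10.
From 2 via ϵ: add 13.
From 10 via ϵ: add 6.
No new states can be added; the closed set is {2, 6, 7, 8, 9, 10, 11, 13}.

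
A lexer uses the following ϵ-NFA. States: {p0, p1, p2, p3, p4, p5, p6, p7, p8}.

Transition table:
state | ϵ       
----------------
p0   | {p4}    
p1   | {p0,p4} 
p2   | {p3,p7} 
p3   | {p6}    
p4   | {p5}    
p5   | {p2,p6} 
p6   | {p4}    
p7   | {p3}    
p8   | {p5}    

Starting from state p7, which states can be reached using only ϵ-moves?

{p2, p3, p4, p5, p6, p7}

Start with {p7}.
From p7 via ϵ: add p3.
From p3 via ϵ: add p6.
From p6 via ϵ: add p4.
From p4 via ϵ: add p5.
From p5 via ϵ: add p2.
No new states can be added; the closed set is {p2, p3, p4, p5, p6, p7}.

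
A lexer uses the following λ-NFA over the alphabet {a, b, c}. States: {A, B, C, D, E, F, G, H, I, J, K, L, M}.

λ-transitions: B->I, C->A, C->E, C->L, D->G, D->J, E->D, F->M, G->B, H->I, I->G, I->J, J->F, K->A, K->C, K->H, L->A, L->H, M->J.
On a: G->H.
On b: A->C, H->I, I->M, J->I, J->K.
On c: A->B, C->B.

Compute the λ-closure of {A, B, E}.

{A, B, D, E, F, G, I, J, M}

Start with {A, B, E}.
From B via λ: add I.
From E via λ: add D.
From D via λ: add G, J.
From J via λ: add F.
From F via λ: add M.
No new states can be added; the closed set is {A, B, D, E, F, G, I, J, M}.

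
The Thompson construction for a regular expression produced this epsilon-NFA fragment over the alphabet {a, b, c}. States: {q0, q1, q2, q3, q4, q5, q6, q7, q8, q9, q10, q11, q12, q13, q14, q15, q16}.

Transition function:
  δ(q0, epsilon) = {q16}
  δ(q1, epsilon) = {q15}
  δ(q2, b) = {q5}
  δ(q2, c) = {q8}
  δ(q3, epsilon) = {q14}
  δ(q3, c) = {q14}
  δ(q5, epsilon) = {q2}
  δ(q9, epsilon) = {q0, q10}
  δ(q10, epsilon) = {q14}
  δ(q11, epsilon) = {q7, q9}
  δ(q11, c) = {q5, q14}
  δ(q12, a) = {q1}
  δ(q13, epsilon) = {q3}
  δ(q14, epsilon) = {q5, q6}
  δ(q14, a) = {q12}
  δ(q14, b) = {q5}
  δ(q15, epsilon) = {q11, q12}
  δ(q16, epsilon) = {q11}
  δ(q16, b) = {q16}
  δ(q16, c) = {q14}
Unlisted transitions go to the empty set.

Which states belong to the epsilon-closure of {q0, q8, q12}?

Start with {q0, q8, q12}.
From q0 via epsilon: add q16.
From q16 via epsilon: add q11.
From q11 via epsilon: add q7, q9.
From q9 via epsilon: add q10.
From q10 via epsilon: add q14.
From q14 via epsilon: add q5, q6.
From q5 via epsilon: add q2.
No new states can be added; the closed set is {q0, q2, q5, q6, q7, q8, q9, q10, q11, q12, q14, q16}.

{q0, q2, q5, q6, q7, q8, q9, q10, q11, q12, q14, q16}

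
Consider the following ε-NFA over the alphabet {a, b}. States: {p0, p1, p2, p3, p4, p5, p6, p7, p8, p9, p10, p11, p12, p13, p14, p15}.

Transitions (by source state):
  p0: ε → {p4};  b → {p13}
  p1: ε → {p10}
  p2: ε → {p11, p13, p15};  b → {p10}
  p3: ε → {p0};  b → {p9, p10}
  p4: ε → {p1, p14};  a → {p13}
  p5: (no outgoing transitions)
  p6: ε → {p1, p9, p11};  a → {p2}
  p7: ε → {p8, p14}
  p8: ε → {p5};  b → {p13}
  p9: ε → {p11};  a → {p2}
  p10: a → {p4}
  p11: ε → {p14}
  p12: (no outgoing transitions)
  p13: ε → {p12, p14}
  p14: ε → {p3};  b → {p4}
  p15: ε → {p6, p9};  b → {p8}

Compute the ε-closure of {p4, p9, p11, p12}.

{p0, p1, p3, p4, p9, p10, p11, p12, p14}

Start with {p4, p9, p11, p12}.
From p4 via ε: add p1, p14.
From p1 via ε: add p10.
From p14 via ε: add p3.
From p3 via ε: add p0.
No new states can be added; the closed set is {p0, p1, p3, p4, p9, p10, p11, p12, p14}.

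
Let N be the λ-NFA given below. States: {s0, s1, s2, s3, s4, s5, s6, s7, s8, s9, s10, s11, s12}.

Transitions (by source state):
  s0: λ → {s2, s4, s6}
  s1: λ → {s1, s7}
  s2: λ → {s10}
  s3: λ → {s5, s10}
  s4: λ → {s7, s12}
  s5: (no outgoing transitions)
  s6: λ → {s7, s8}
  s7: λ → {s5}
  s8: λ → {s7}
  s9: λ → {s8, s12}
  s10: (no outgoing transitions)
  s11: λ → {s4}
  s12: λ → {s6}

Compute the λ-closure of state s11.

Start with {s11}.
From s11 via λ: add s4.
From s4 via λ: add s7, s12.
From s7 via λ: add s5.
From s12 via λ: add s6.
From s6 via λ: add s8.
No new states can be added; the closed set is {s4, s5, s6, s7, s8, s11, s12}.

{s4, s5, s6, s7, s8, s11, s12}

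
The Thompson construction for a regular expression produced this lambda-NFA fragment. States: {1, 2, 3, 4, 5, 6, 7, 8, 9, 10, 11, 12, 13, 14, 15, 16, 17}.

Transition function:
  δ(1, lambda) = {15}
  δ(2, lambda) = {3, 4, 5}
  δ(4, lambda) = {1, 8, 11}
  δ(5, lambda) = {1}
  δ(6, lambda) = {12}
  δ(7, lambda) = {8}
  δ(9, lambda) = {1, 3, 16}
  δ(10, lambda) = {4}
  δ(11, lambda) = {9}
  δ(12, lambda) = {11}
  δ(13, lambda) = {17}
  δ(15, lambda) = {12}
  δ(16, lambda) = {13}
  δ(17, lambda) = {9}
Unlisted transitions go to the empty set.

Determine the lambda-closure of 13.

{1, 3, 9, 11, 12, 13, 15, 16, 17}

Start with {13}.
From 13 via lambda: add 17.
From 17 via lambda: add 9.
From 9 via lambda: add 1, 3, 16.
From 1 via lambda: add 15.
From 15 via lambda: add 12.
From 12 via lambda: add 11.
No new states can be added; the closed set is {1, 3, 9, 11, 12, 13, 15, 16, 17}.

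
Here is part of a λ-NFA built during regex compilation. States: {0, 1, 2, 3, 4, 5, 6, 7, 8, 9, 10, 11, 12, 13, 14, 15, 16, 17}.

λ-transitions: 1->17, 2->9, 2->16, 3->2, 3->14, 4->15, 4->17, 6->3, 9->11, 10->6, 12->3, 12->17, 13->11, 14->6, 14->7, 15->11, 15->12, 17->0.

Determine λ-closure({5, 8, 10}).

{2, 3, 5, 6, 7, 8, 9, 10, 11, 14, 16}

Start with {5, 8, 10}.
From 10 via λ: add 6.
From 6 via λ: add 3.
From 3 via λ: add 2, 14.
From 2 via λ: add 9, 16.
From 14 via λ: add 7.
From 9 via λ: add 11.
No new states can be added; the closed set is {2, 3, 5, 6, 7, 8, 9, 10, 11, 14, 16}.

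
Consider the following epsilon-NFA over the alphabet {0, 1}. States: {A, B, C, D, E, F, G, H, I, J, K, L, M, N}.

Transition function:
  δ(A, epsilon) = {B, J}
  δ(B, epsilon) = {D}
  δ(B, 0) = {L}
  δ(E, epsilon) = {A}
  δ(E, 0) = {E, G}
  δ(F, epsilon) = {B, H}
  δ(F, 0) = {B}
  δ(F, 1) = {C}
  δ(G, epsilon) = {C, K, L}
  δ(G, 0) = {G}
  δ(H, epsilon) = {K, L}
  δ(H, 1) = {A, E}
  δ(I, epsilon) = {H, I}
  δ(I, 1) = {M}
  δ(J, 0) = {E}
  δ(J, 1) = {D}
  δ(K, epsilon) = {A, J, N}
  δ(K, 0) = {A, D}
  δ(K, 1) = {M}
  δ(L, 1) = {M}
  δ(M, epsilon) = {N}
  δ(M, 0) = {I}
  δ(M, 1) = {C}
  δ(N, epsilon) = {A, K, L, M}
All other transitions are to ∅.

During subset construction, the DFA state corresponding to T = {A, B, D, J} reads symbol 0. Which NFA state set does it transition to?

{A, B, D, E, J, L}

B on 0 → {L}.
J on 0 → {E}.
No 0-transition from A, D.
Union after reading 0: {E, L}.
Now take the epsilon-closure:
From E via epsilon: add A.
From A via epsilon: add B, J.
From B via epsilon: add D.
No new states can be added; the closed set is {A, B, D, E, J, L}.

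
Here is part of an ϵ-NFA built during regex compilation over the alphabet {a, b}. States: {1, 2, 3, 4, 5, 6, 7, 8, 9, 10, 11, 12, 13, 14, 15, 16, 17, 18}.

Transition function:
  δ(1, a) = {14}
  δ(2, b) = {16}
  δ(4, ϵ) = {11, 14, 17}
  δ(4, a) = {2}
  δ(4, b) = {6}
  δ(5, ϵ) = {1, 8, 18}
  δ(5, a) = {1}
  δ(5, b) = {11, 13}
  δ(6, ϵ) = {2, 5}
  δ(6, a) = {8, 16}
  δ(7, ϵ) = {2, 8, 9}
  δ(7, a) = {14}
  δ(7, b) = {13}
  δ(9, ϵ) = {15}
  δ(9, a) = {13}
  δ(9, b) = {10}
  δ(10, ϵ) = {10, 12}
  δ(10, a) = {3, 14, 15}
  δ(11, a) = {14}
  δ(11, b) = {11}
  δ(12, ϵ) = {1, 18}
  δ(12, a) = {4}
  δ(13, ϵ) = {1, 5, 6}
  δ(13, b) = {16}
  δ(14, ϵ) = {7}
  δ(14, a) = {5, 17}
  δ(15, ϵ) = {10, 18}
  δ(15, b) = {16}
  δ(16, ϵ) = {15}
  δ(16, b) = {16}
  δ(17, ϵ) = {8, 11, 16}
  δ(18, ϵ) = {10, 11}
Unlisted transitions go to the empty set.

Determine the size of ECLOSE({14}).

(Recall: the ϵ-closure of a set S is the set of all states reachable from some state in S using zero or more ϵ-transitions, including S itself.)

11

Start with {14}.
From 14 via ϵ: add 7.
From 7 via ϵ: add 2, 8, 9.
From 9 via ϵ: add 15.
From 15 via ϵ: add 10, 18.
From 10 via ϵ: add 12.
From 18 via ϵ: add 11.
From 12 via ϵ: add 1.
ϵ-closure = {1, 2, 7, 8, 9, 10, 11, 12, 14, 15, 18}, which has 11 states.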